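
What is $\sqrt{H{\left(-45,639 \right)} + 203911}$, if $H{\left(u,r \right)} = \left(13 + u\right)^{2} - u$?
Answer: $2 \sqrt{51245} \approx 452.75$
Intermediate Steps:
$\sqrt{H{\left(-45,639 \right)} + 203911} = \sqrt{\left(\left(13 - 45\right)^{2} - -45\right) + 203911} = \sqrt{\left(\left(-32\right)^{2} + 45\right) + 203911} = \sqrt{\left(1024 + 45\right) + 203911} = \sqrt{1069 + 203911} = \sqrt{204980} = 2 \sqrt{51245}$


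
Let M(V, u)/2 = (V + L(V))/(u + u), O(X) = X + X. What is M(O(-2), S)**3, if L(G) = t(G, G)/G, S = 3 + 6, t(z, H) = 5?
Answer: -343/1728 ≈ -0.19850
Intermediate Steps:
O(X) = 2*X
S = 9
L(G) = 5/G
M(V, u) = (V + 5/V)/u (M(V, u) = 2*((V + 5/V)/(u + u)) = 2*((V + 5/V)/((2*u))) = 2*((V + 5/V)*(1/(2*u))) = 2*((V + 5/V)/(2*u)) = (V + 5/V)/u)
M(O(-2), S)**3 = ((5 + (2*(-2))**2)/((2*(-2))*9))**3 = ((1/9)*(5 + (-4)**2)/(-4))**3 = (-1/4*1/9*(5 + 16))**3 = (-1/4*1/9*21)**3 = (-7/12)**3 = -343/1728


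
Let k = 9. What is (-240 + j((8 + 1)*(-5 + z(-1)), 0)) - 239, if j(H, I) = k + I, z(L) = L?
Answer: -470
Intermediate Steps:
j(H, I) = 9 + I
(-240 + j((8 + 1)*(-5 + z(-1)), 0)) - 239 = (-240 + (9 + 0)) - 239 = (-240 + 9) - 239 = -231 - 239 = -470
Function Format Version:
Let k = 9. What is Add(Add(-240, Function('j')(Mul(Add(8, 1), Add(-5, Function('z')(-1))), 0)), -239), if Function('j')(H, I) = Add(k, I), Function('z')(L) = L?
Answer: -470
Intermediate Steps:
Function('j')(H, I) = Add(9, I)
Add(Add(-240, Function('j')(Mul(Add(8, 1), Add(-5, Function('z')(-1))), 0)), -239) = Add(Add(-240, Add(9, 0)), -239) = Add(Add(-240, 9), -239) = Add(-231, -239) = -470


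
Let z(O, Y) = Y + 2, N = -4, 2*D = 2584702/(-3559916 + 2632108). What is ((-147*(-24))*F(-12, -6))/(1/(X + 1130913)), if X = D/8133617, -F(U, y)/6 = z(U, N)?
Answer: 1612994296362954753213/33689441614 ≈ 4.7878e+10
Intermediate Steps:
D = -1292351/927808 (D = (2584702/(-3559916 + 2632108))/2 = (2584702/(-927808))/2 = (2584702*(-1/927808))/2 = (½)*(-1292351/463904) = -1292351/927808 ≈ -1.3929)
z(O, Y) = 2 + Y
F(U, y) = 12 (F(U, y) = -6*(2 - 4) = -6*(-2) = 12)
X = -1292351/7546434921536 (X = -1292351/927808/8133617 = -1292351/927808*1/8133617 = -1292351/7546434921536 ≈ -1.7125e-7)
((-147*(-24))*F(-12, -6))/(1/(X + 1130913)) = (-147*(-24)*12)/(1/(-1292351/7546434921536 + 1130913)) = (3528*12)/(1/(8534361356417750017/7546434921536)) = 42336/(7546434921536/8534361356417750017) = 42336*(8534361356417750017/7546434921536) = 1612994296362954753213/33689441614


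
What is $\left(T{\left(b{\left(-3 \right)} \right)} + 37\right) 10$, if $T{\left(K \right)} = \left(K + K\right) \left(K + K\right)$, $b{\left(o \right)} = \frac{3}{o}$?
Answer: $410$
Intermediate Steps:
$T{\left(K \right)} = 4 K^{2}$ ($T{\left(K \right)} = 2 K 2 K = 4 K^{2}$)
$\left(T{\left(b{\left(-3 \right)} \right)} + 37\right) 10 = \left(4 \left(\frac{3}{-3}\right)^{2} + 37\right) 10 = \left(4 \left(3 \left(- \frac{1}{3}\right)\right)^{2} + 37\right) 10 = \left(4 \left(-1\right)^{2} + 37\right) 10 = \left(4 \cdot 1 + 37\right) 10 = \left(4 + 37\right) 10 = 41 \cdot 10 = 410$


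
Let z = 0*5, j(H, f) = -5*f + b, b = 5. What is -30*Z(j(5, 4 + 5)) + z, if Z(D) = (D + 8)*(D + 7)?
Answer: -31680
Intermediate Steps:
j(H, f) = 5 - 5*f (j(H, f) = -5*f + 5 = 5 - 5*f)
Z(D) = (7 + D)*(8 + D) (Z(D) = (8 + D)*(7 + D) = (7 + D)*(8 + D))
z = 0
-30*Z(j(5, 4 + 5)) + z = -30*(56 + (5 - 5*(4 + 5))² + 15*(5 - 5*(4 + 5))) + 0 = -30*(56 + (5 - 5*9)² + 15*(5 - 5*9)) + 0 = -30*(56 + (5 - 45)² + 15*(5 - 45)) + 0 = -30*(56 + (-40)² + 15*(-40)) + 0 = -30*(56 + 1600 - 600) + 0 = -30*1056 + 0 = -31680 + 0 = -31680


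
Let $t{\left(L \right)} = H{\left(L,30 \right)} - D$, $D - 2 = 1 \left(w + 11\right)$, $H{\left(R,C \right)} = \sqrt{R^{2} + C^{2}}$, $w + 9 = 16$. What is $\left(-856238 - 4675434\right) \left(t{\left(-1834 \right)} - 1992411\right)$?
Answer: $11021474774632 - 11063344 \sqrt{841114} \approx 1.1011 \cdot 10^{13}$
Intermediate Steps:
$w = 7$ ($w = -9 + 16 = 7$)
$H{\left(R,C \right)} = \sqrt{C^{2} + R^{2}}$
$D = 20$ ($D = 2 + 1 \left(7 + 11\right) = 2 + 1 \cdot 18 = 2 + 18 = 20$)
$t{\left(L \right)} = -20 + \sqrt{900 + L^{2}}$ ($t{\left(L \right)} = \sqrt{30^{2} + L^{2}} - 20 = \sqrt{900 + L^{2}} - 20 = -20 + \sqrt{900 + L^{2}}$)
$\left(-856238 - 4675434\right) \left(t{\left(-1834 \right)} - 1992411\right) = \left(-856238 - 4675434\right) \left(\left(-20 + \sqrt{900 + \left(-1834\right)^{2}}\right) - 1992411\right) = - 5531672 \left(\left(-20 + \sqrt{900 + 3363556}\right) - 1992411\right) = - 5531672 \left(\left(-20 + \sqrt{3364456}\right) - 1992411\right) = - 5531672 \left(\left(-20 + 2 \sqrt{841114}\right) - 1992411\right) = - 5531672 \left(-1992431 + 2 \sqrt{841114}\right) = 11021474774632 - 11063344 \sqrt{841114}$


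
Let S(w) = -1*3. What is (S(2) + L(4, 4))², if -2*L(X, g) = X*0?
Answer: 9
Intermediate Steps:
S(w) = -3
L(X, g) = 0 (L(X, g) = -X*0/2 = -½*0 = 0)
(S(2) + L(4, 4))² = (-3 + 0)² = (-3)² = 9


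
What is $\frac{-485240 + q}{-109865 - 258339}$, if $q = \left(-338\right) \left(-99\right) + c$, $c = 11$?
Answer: $\frac{451767}{368204} \approx 1.2269$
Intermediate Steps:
$q = 33473$ ($q = \left(-338\right) \left(-99\right) + 11 = 33462 + 11 = 33473$)
$\frac{-485240 + q}{-109865 - 258339} = \frac{-485240 + 33473}{-109865 - 258339} = - \frac{451767}{-368204} = \left(-451767\right) \left(- \frac{1}{368204}\right) = \frac{451767}{368204}$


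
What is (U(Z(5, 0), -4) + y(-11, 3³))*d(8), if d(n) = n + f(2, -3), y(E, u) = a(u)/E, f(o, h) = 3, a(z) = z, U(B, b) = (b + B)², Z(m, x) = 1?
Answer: 72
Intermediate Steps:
U(B, b) = (B + b)²
y(E, u) = u/E
d(n) = 3 + n (d(n) = n + 3 = 3 + n)
(U(Z(5, 0), -4) + y(-11, 3³))*d(8) = ((1 - 4)² + 3³/(-11))*(3 + 8) = ((-3)² + 27*(-1/11))*11 = (9 - 27/11)*11 = (72/11)*11 = 72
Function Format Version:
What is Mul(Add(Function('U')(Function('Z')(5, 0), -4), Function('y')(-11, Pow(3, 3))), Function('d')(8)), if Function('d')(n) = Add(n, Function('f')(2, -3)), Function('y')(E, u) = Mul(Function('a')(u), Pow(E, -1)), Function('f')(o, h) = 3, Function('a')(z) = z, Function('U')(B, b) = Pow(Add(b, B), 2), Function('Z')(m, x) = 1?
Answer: 72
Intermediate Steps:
Function('U')(B, b) = Pow(Add(B, b), 2)
Function('y')(E, u) = Mul(u, Pow(E, -1))
Function('d')(n) = Add(3, n) (Function('d')(n) = Add(n, 3) = Add(3, n))
Mul(Add(Function('U')(Function('Z')(5, 0), -4), Function('y')(-11, Pow(3, 3))), Function('d')(8)) = Mul(Add(Pow(Add(1, -4), 2), Mul(Pow(3, 3), Pow(-11, -1))), Add(3, 8)) = Mul(Add(Pow(-3, 2), Mul(27, Rational(-1, 11))), 11) = Mul(Add(9, Rational(-27, 11)), 11) = Mul(Rational(72, 11), 11) = 72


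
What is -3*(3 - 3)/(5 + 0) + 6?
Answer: 6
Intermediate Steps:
-3*(3 - 3)/(5 + 0) + 6 = -0/5 + 6 = -3*0 + 6 = 0 + 6 = 6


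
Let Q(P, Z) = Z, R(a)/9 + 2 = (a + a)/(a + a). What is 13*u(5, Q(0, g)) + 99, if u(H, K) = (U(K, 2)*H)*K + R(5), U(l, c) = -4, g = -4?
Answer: 1022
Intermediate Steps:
R(a) = -9 (R(a) = -18 + 9*((a + a)/(a + a)) = -18 + 9*((2*a)/((2*a))) = -18 + 9*((2*a)*(1/(2*a))) = -18 + 9*1 = -18 + 9 = -9)
u(H, K) = -9 - 4*H*K (u(H, K) = (-4*H)*K - 9 = -4*H*K - 9 = -9 - 4*H*K)
13*u(5, Q(0, g)) + 99 = 13*(-9 - 4*5*(-4)) + 99 = 13*(-9 + 80) + 99 = 13*71 + 99 = 923 + 99 = 1022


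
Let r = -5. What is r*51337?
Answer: -256685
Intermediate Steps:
r*51337 = -5*51337 = -256685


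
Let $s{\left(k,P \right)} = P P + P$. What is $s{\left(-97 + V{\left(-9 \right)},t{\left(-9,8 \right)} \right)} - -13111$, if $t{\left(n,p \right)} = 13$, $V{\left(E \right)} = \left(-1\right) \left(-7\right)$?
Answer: $13293$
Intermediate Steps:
$V{\left(E \right)} = 7$
$s{\left(k,P \right)} = P + P^{2}$ ($s{\left(k,P \right)} = P^{2} + P = P + P^{2}$)
$s{\left(-97 + V{\left(-9 \right)},t{\left(-9,8 \right)} \right)} - -13111 = 13 \left(1 + 13\right) - -13111 = 13 \cdot 14 + 13111 = 182 + 13111 = 13293$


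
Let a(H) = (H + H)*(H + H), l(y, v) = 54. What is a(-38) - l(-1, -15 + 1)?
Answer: 5722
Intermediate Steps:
a(H) = 4*H² (a(H) = (2*H)*(2*H) = 4*H²)
a(-38) - l(-1, -15 + 1) = 4*(-38)² - 1*54 = 4*1444 - 54 = 5776 - 54 = 5722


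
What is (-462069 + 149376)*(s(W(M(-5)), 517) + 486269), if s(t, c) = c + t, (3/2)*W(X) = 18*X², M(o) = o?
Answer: -152308382598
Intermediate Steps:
W(X) = 12*X² (W(X) = 2*(18*X²)/3 = 12*X²)
(-462069 + 149376)*(s(W(M(-5)), 517) + 486269) = (-462069 + 149376)*((517 + 12*(-5)²) + 486269) = -312693*((517 + 12*25) + 486269) = -312693*((517 + 300) + 486269) = -312693*(817 + 486269) = -312693*487086 = -152308382598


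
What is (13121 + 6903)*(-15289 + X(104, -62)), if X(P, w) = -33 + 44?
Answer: -305926672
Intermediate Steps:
X(P, w) = 11
(13121 + 6903)*(-15289 + X(104, -62)) = (13121 + 6903)*(-15289 + 11) = 20024*(-15278) = -305926672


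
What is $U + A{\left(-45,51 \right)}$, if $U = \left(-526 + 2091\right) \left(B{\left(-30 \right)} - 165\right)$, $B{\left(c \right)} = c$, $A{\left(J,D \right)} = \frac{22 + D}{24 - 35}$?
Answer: $- \frac{3356998}{11} \approx -3.0518 \cdot 10^{5}$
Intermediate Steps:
$A{\left(J,D \right)} = -2 - \frac{D}{11}$ ($A{\left(J,D \right)} = \frac{22 + D}{-11} = \left(22 + D\right) \left(- \frac{1}{11}\right) = -2 - \frac{D}{11}$)
$U = -305175$ ($U = \left(-526 + 2091\right) \left(-30 - 165\right) = 1565 \left(-195\right) = -305175$)
$U + A{\left(-45,51 \right)} = -305175 - \frac{73}{11} = - \frac{3356998}{11}$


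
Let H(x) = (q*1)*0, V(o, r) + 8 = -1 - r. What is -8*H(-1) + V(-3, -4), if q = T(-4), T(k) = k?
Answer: -5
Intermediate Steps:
q = -4
V(o, r) = -9 - r (V(o, r) = -8 + (-1 - r) = -9 - r)
H(x) = 0 (H(x) = -4*1*0 = -4*0 = 0)
-8*H(-1) + V(-3, -4) = -8*0 + (-9 - 1*(-4)) = 0 + (-9 + 4) = 0 - 5 = -5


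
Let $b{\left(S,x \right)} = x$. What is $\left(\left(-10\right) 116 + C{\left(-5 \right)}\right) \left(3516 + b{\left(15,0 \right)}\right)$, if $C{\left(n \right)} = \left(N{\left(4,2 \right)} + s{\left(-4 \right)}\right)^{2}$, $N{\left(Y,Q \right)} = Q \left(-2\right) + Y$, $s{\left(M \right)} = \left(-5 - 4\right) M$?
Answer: $478176$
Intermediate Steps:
$s{\left(M \right)} = - 9 M$
$N{\left(Y,Q \right)} = Y - 2 Q$ ($N{\left(Y,Q \right)} = - 2 Q + Y = Y - 2 Q$)
$C{\left(n \right)} = 1296$ ($C{\left(n \right)} = \left(\left(4 - 4\right) - -36\right)^{2} = \left(\left(4 - 4\right) + 36\right)^{2} = \left(0 + 36\right)^{2} = 36^{2} = 1296$)
$\left(\left(-10\right) 116 + C{\left(-5 \right)}\right) \left(3516 + b{\left(15,0 \right)}\right) = \left(\left(-10\right) 116 + 1296\right) \left(3516 + 0\right) = \left(-1160 + 1296\right) 3516 = 136 \cdot 3516 = 478176$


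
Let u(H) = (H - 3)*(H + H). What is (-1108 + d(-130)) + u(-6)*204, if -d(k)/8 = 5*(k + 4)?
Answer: 25964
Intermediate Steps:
u(H) = 2*H*(-3 + H) (u(H) = (-3 + H)*(2*H) = 2*H*(-3 + H))
d(k) = -160 - 40*k (d(k) = -40*(k + 4) = -40*(4 + k) = -8*(20 + 5*k) = -160 - 40*k)
(-1108 + d(-130)) + u(-6)*204 = (-1108 + (-160 - 40*(-130))) + (2*(-6)*(-3 - 6))*204 = (-1108 + (-160 + 5200)) + (2*(-6)*(-9))*204 = (-1108 + 5040) + 108*204 = 3932 + 22032 = 25964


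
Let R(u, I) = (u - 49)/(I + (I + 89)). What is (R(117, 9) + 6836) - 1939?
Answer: 524047/107 ≈ 4897.6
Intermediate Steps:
R(u, I) = (-49 + u)/(89 + 2*I) (R(u, I) = (-49 + u)/(I + (89 + I)) = (-49 + u)/(89 + 2*I))
(R(117, 9) + 6836) - 1939 = ((-49 + 117)/(89 + 2*9) + 6836) - 1939 = (68/(89 + 18) + 6836) - 1939 = (68/107 + 6836) - 1939 = 731520/107 - 1939 = 524047/107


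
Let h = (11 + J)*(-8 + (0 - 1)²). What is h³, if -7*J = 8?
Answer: -328509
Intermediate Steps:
J = -8/7 (J = -⅐*8 = -8/7 ≈ -1.1429)
h = -69 (h = (11 - 8/7)*(-8 + (0 - 1)²) = 69*(-8 + (-1)²)/7 = 69*(-8 + 1)/7 = (69/7)*(-7) = -69)
h³ = (-69)³ = -328509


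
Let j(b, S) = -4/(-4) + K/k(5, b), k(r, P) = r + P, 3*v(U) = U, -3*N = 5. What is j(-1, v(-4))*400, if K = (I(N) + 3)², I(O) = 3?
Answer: 4000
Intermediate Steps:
N = -5/3 (N = -⅓*5 = -5/3 ≈ -1.6667)
v(U) = U/3
k(r, P) = P + r
K = 36 (K = (3 + 3)² = 6² = 36)
j(b, S) = 1 + 36/(5 + b) (j(b, S) = -4/(-4) + 36/(b + 5) = -4*(-¼) + 36/(5 + b) = 1 + 36/(5 + b))
j(-1, v(-4))*400 = ((41 - 1)/(5 - 1))*400 = (40/4)*400 = ((¼)*40)*400 = 10*400 = 4000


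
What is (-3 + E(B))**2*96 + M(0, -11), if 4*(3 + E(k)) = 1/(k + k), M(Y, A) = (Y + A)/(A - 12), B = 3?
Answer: 470393/138 ≈ 3408.6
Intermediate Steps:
M(Y, A) = (A + Y)/(-12 + A)
E(k) = -3 + 1/(8*k) (E(k) = -3 + 1/(4*(k + k)) = -3 + 1/(4*((2*k))) = -3 + (1/(2*k))/4 = -3 + 1/(8*k))
(-3 + E(B))**2*96 + M(0, -11) = (-3 + (-3 + (1/8)/3))**2*96 + (-11 + 0)/(-12 - 11) = (-3 + (-3 + (1/8)*(1/3)))**2*96 - 11/(-23) = (-3 + (-3 + 1/24))**2*96 - 1/23*(-11) = (-3 - 71/24)**2*96 + 11/23 = (-143/24)**2*96 + 11/23 = (20449/576)*96 + 11/23 = 20449/6 + 11/23 = 470393/138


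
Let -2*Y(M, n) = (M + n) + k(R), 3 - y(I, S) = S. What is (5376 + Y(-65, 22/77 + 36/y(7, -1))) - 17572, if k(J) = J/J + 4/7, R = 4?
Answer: -170365/14 ≈ -12169.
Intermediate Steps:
y(I, S) = 3 - S
k(J) = 11/7 (k(J) = 1 + 4*(⅐) = 1 + 4/7 = 11/7)
Y(M, n) = -11/14 - M/2 - n/2 (Y(M, n) = -((M + n) + 11/7)/2 = -(11/7 + M + n)/2 = -11/14 - M/2 - n/2)
(5376 + Y(-65, 22/77 + 36/y(7, -1))) - 17572 = (5376 + (-11/14 - ½*(-65) - (22/77 + 36/(3 - 1*(-1)))/2)) - 17572 = (5376 + (-11/14 + 65/2 - (22*(1/77) + 36/(3 + 1))/2)) - 17572 = (5376 + (-11/14 + 65/2 - (2/7 + 36/4)/2)) - 17572 = (5376 + (-11/14 + 65/2 - (2/7 + 36*(¼))/2)) - 17572 = (5376 + (-11/14 + 65/2 - (2/7 + 9)/2)) - 17572 = (5376 + (-11/14 + 65/2 - ½*65/7)) - 17572 = (5376 + (-11/14 + 65/2 - 65/14)) - 17572 = (5376 + 379/14) - 17572 = 75643/14 - 17572 = -170365/14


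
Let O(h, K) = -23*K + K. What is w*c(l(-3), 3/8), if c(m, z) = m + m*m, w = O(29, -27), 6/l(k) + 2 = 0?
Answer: 3564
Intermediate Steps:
O(h, K) = -22*K
l(k) = -3 (l(k) = 6/(-2 + 0) = 6/(-2) = 6*(-½) = -3)
w = 594 (w = -22*(-27) = 594)
c(m, z) = m + m²
w*c(l(-3), 3/8) = 594*(-3*(1 - 3)) = 594*(-3*(-2)) = 594*6 = 3564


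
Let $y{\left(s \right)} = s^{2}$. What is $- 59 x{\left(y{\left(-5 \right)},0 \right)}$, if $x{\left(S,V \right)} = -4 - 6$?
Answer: $590$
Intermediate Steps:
$x{\left(S,V \right)} = -10$ ($x{\left(S,V \right)} = -4 - 6 = -10$)
$- 59 x{\left(y{\left(-5 \right)},0 \right)} = \left(-59\right) \left(-10\right) = 590$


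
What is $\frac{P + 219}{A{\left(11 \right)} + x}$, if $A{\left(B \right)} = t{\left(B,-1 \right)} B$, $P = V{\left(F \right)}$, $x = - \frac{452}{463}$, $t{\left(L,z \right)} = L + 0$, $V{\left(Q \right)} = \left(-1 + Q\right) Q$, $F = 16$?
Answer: $\frac{212517}{55571} \approx 3.8242$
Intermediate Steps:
$V{\left(Q \right)} = Q \left(-1 + Q\right)$
$t{\left(L,z \right)} = L$
$x = - \frac{452}{463}$ ($x = \left(-452\right) \frac{1}{463} = - \frac{452}{463} \approx -0.97624$)
$P = 240$ ($P = 16 \left(-1 + 16\right) = 16 \cdot 15 = 240$)
$A{\left(B \right)} = B^{2}$ ($A{\left(B \right)} = B B = B^{2}$)
$\frac{P + 219}{A{\left(11 \right)} + x} = \frac{240 + 219}{11^{2} - \frac{452}{463}} = \frac{459}{121 - \frac{452}{463}} = \frac{459}{\frac{55571}{463}} = 459 \cdot \frac{463}{55571} = \frac{212517}{55571}$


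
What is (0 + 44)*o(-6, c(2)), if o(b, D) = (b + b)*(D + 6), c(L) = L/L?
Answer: -3696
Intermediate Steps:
c(L) = 1
o(b, D) = 2*b*(6 + D) (o(b, D) = (2*b)*(6 + D) = 2*b*(6 + D))
(0 + 44)*o(-6, c(2)) = (0 + 44)*(2*(-6)*(6 + 1)) = 44*(2*(-6)*7) = 44*(-84) = -3696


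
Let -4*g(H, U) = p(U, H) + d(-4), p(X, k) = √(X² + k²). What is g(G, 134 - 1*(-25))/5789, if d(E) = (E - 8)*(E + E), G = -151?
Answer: -24/5789 - √48082/23156 ≈ -0.013615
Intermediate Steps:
d(E) = 2*E*(-8 + E) (d(E) = (-8 + E)*(2*E) = 2*E*(-8 + E))
g(H, U) = -24 - √(H² + U²)/4 (g(H, U) = -(√(U² + H²) + 2*(-4)*(-8 - 4))/4 = -(√(H² + U²) + 2*(-4)*(-12))/4 = -(√(H² + U²) + 96)/4 = -(96 + √(H² + U²))/4 = -24 - √(H² + U²)/4)
g(G, 134 - 1*(-25))/5789 = (-24 - √((-151)² + (134 - 1*(-25))²)/4)/5789 = (-24 - √(22801 + (134 + 25)²)/4)*(1/5789) = (-24 - √(22801 + 159²)/4)*(1/5789) = (-24 - √(22801 + 25281)/4)*(1/5789) = (-24 - √48082/4)*(1/5789) = -24/5789 - √48082/23156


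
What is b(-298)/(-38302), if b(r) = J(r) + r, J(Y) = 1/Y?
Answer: 88805/11413996 ≈ 0.0077804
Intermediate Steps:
b(r) = r + 1/r (b(r) = 1/r + r = r + 1/r)
b(-298)/(-38302) = (-298 + 1/(-298))/(-38302) = (-298 - 1/298)*(-1/38302) = -88805/298*(-1/38302) = 88805/11413996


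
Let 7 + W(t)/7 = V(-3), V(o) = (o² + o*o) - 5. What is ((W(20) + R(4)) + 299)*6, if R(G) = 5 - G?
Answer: 2052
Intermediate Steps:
V(o) = -5 + 2*o² (V(o) = (o² + o²) - 5 = 2*o² - 5 = -5 + 2*o²)
W(t) = 42 (W(t) = -49 + 7*(-5 + 2*(-3)²) = -49 + 7*(-5 + 2*9) = -49 + 7*(-5 + 18) = -49 + 7*13 = -49 + 91 = 42)
((W(20) + R(4)) + 299)*6 = ((42 + (5 - 1*4)) + 299)*6 = ((42 + (5 - 4)) + 299)*6 = ((42 + 1) + 299)*6 = (43 + 299)*6 = 342*6 = 2052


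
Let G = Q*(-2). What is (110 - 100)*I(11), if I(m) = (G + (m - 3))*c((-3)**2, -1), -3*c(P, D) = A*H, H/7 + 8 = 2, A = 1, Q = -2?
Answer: 1680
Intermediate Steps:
H = -42 (H = -56 + 7*2 = -56 + 14 = -42)
c(P, D) = 14 (c(P, D) = -(-42)/3 = -1/3*(-42) = 14)
G = 4 (G = -2*(-2) = 4)
I(m) = 14 + 14*m (I(m) = (4 + (m - 3))*14 = (4 + (-3 + m))*14 = (1 + m)*14 = 14 + 14*m)
(110 - 100)*I(11) = (110 - 100)*(14 + 14*11) = 10*(14 + 154) = 10*168 = 1680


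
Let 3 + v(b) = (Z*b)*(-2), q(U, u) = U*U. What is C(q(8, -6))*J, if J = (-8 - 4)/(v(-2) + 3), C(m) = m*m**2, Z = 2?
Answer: -393216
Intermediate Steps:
q(U, u) = U**2
C(m) = m**3
v(b) = -3 - 4*b (v(b) = -3 + (2*b)*(-2) = -3 - 4*b)
J = -3/2 (J = (-8 - 4)/((-3 - 4*(-2)) + 3) = -12/((-3 + 8) + 3) = -12/(5 + 3) = -12/8 = -12*1/8 = -3/2 ≈ -1.5000)
C(q(8, -6))*J = (8**2)**3*(-3/2) = 64**3*(-3/2) = 262144*(-3/2) = -393216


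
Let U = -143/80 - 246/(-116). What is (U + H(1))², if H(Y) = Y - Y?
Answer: 597529/5382400 ≈ 0.11102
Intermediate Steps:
H(Y) = 0
U = 773/2320 (U = -143*1/80 - 246*(-1/116) = -143/80 + 123/58 = 773/2320 ≈ 0.33319)
(U + H(1))² = (773/2320 + 0)² = (773/2320)² = 597529/5382400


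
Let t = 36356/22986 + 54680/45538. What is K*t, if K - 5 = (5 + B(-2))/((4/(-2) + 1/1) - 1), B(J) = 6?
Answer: -364056751/261684117 ≈ -1.3912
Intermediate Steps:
K = -½ (K = 5 + (5 + 6)/((4/(-2) + 1/1) - 1) = 5 + 11/((4*(-½) + 1*1) - 1) = 5 + 11/((-2 + 1) - 1) = 5 + 11/(-1 - 1) = 5 + 11/(-2) = 5 + 11*(-½) = 5 - 11/2 = -½ ≈ -0.50000)
t = 728113502/261684117 (t = 36356*(1/22986) + 54680*(1/45538) = 18178/11493 + 27340/22769 = 728113502/261684117 ≈ 2.7824)
K*t = -½*728113502/261684117 = -364056751/261684117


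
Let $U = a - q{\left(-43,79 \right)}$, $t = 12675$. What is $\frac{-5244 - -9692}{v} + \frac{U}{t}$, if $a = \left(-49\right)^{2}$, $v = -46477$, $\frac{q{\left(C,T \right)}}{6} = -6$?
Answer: $\frac{56886049}{589095975} \approx 0.096565$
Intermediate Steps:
$q{\left(C,T \right)} = -36$ ($q{\left(C,T \right)} = 6 \left(-6\right) = -36$)
$a = 2401$
$U = 2437$ ($U = 2401 - -36 = 2401 + 36 = 2437$)
$\frac{-5244 - -9692}{v} + \frac{U}{t} = \frac{-5244 - -9692}{-46477} + \frac{2437}{12675} = \left(-5244 + 9692\right) \left(- \frac{1}{46477}\right) + 2437 \cdot \frac{1}{12675} = 4448 \left(- \frac{1}{46477}\right) + \frac{2437}{12675} = - \frac{4448}{46477} + \frac{2437}{12675} = \frac{56886049}{589095975}$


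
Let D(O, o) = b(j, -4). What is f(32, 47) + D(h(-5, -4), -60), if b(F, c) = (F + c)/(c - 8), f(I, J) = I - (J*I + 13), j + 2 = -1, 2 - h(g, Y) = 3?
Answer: -17813/12 ≈ -1484.4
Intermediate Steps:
h(g, Y) = -1 (h(g, Y) = 2 - 1*3 = 2 - 3 = -1)
j = -3 (j = -2 - 1 = -3)
f(I, J) = -13 + I - I*J (f(I, J) = I - (I*J + 13) = I - (13 + I*J) = I + (-13 - I*J) = -13 + I - I*J)
b(F, c) = (F + c)/(-8 + c)
D(O, o) = 7/12 (D(O, o) = (-3 - 4)/(-8 - 4) = -7/(-12) = -1/12*(-7) = 7/12)
f(32, 47) + D(h(-5, -4), -60) = (-13 + 32 - 1*32*47) + 7/12 = (-13 + 32 - 1504) + 7/12 = -1485 + 7/12 = -17813/12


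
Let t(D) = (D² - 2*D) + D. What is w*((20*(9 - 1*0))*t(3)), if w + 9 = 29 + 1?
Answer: 22680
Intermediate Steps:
w = 21 (w = -9 + (29 + 1) = -9 + 30 = 21)
t(D) = D² - D
w*((20*(9 - 1*0))*t(3)) = 21*((20*(9 - 1*0))*(3*(-1 + 3))) = 21*((20*(9 + 0))*(3*2)) = 21*((20*9)*6) = 21*(180*6) = 21*1080 = 22680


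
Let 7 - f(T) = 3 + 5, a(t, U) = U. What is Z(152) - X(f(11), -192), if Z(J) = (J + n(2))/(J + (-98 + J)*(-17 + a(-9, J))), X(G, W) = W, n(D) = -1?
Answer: 1429015/7442 ≈ 192.02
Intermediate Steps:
f(T) = -1 (f(T) = 7 - (3 + 5) = 7 - 1*8 = 7 - 8 = -1)
Z(J) = (-1 + J)/(J + (-98 + J)*(-17 + J)) (Z(J) = (J - 1)/(J + (-98 + J)*(-17 + J)) = (-1 + J)/(J + (-98 + J)*(-17 + J)))
Z(152) - X(f(11), -192) = (-1 + 152)/(1666 + 152² - 114*152) - 1*(-192) = 151/(1666 + 23104 - 17328) + 192 = 151/7442 + 192 = 1429015/7442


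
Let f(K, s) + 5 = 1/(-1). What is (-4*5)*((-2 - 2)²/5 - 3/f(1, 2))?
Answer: -74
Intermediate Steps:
f(K, s) = -6 (f(K, s) = -5 + 1/(-1) = -5 - 1 = -6)
(-4*5)*((-2 - 2)²/5 - 3/f(1, 2)) = (-4*5)*((-2 - 2)²/5 - 3/(-6)) = -20*((-4)²*(⅕) - 3*(-⅙)) = -20*(16*(⅕) + ½) = -20*(16/5 + ½) = -20*37/10 = -74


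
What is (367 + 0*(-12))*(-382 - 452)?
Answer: -306078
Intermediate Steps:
(367 + 0*(-12))*(-382 - 452) = (367 + 0)*(-834) = 367*(-834) = -306078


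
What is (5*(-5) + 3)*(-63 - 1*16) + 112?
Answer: 1850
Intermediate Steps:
(5*(-5) + 3)*(-63 - 1*16) + 112 = (-25 + 3)*(-63 - 16) + 112 = -22*(-79) + 112 = 1738 + 112 = 1850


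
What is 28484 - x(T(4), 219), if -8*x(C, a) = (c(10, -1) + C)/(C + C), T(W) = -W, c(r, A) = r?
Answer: 911485/32 ≈ 28484.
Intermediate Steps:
x(C, a) = -(10 + C)/(16*C) (x(C, a) = -(10 + C)/(8*(C + C)) = -(10 + C)/(8*(2*C)) = -(10 + C)*1/(2*C)/8 = -(10 + C)/(16*C))
28484 - x(T(4), 219) = 28484 - (-10 - (-1)*4)/(16*((-1*4))) = 28484 - (-10 - 1*(-4))/(16*(-4)) = 28484 - (-1)*(-10 + 4)/(16*4) = 28484 - (-1)*(-6)/(16*4) = 28484 - 1*3/32 = 28484 - 3/32 = 911485/32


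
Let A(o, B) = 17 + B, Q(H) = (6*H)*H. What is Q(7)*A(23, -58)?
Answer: -12054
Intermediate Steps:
Q(H) = 6*H**2
Q(7)*A(23, -58) = (6*7**2)*(17 - 58) = (6*49)*(-41) = 294*(-41) = -12054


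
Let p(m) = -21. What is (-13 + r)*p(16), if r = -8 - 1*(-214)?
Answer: -4053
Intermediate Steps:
r = 206 (r = -8 + 214 = 206)
(-13 + r)*p(16) = (-13 + 206)*(-21) = 193*(-21) = -4053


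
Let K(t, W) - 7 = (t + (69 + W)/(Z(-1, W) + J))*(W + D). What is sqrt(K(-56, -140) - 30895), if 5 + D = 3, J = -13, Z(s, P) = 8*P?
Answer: I*sqrt(29454113810)/1133 ≈ 151.48*I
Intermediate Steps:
D = -2 (D = -5 + 3 = -2)
K(t, W) = 7 + (-2 + W)*(t + (69 + W)/(-13 + 8*W)) (K(t, W) = 7 + (t + (69 + W)/(8*W - 13))*(W - 2) = 7 + (t + (69 + W)/(-13 + 8*W))*(-2 + W) = 7 + (-2 + W)*(t + (69 + W)/(-13 + 8*W)))
sqrt(K(-56, -140) - 30895) = sqrt((-229 + (-140)**2 + 26*(-56) + 123*(-140) - 29*(-140)*(-56) + 8*(-56)*(-140)**2)/(-13 + 8*(-140)) - 30895) = sqrt((-229 + 19600 - 1456 - 17220 - 227360 + 8*(-56)*19600)/(-13 - 1120) - 30895) = sqrt((-229 + 19600 - 1456 - 17220 - 227360 - 8780800)/(-1133) - 30895) = sqrt(-1/1133*(-9007465) - 30895) = sqrt(9007465/1133 - 30895) = sqrt(-25996570/1133) = I*sqrt(29454113810)/1133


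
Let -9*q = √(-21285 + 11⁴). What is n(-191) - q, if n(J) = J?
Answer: -191 + 2*I*√1661/9 ≈ -191.0 + 9.0567*I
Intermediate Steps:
q = -2*I*√1661/9 (q = -√(-21285 + 11⁴)/9 = -√(-21285 + 14641)/9 = -2*I*√1661/9 ≈ -9.0567*I)
n(-191) - q = -191 - (-2)*I*√1661/9 = -191 + 2*I*√1661/9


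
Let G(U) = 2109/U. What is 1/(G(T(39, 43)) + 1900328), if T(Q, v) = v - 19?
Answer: 8/15203327 ≈ 5.2620e-7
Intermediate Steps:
T(Q, v) = -19 + v
1/(G(T(39, 43)) + 1900328) = 1/(2109/(-19 + 43) + 1900328) = 1/(2109/24 + 1900328) = 1/(2109*(1/24) + 1900328) = 1/(703/8 + 1900328) = 1/(15203327/8) = 8/15203327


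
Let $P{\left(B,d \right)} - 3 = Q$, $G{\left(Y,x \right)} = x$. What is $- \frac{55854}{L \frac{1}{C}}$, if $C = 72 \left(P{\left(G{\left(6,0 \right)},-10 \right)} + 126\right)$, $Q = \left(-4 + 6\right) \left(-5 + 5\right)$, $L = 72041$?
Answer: $- \frac{518771952}{72041} \approx -7201.1$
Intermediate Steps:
$Q = 0$ ($Q = 2 \cdot 0 = 0$)
$P{\left(B,d \right)} = 3$ ($P{\left(B,d \right)} = 3 + 0 = 3$)
$C = 9288$ ($C = 72 \left(3 + 126\right) = 72 \cdot 129 = 9288$)
$- \frac{55854}{L \frac{1}{C}} = - \frac{55854}{72041 \cdot \frac{1}{9288}} = - \frac{55854}{\frac{72041}{9288}} = \left(-55854\right) \frac{9288}{72041} = - \frac{518771952}{72041}$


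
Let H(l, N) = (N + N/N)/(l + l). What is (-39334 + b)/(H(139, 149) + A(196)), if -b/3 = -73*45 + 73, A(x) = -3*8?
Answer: 4128022/3261 ≈ 1265.9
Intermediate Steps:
A(x) = -24
H(l, N) = (1 + N)/(2*l) (H(l, N) = (N + 1)/((2*l)) = (1 + N)*(1/(2*l)) = (1 + N)/(2*l))
b = 9636 (b = -3*(-73*45 + 73) = -3*(-3285 + 73) = -3*(-3212) = 9636)
(-39334 + b)/(H(139, 149) + A(196)) = (-39334 + 9636)/((1/2)*(1 + 149)/139 - 24) = -29698/((1/2)*(1/139)*150 - 24) = -29698/(75/139 - 24) = -29698/(-3261/139) = -29698*(-139/3261) = 4128022/3261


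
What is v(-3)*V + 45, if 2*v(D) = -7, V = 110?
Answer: -340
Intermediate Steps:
v(D) = -7/2 (v(D) = (½)*(-7) = -7/2)
v(-3)*V + 45 = -7/2*110 + 45 = -385 + 45 = -340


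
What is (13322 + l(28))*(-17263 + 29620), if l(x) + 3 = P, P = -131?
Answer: 162964116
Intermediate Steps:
l(x) = -134 (l(x) = -3 - 131 = -134)
(13322 + l(28))*(-17263 + 29620) = (13322 - 134)*(-17263 + 29620) = 13188*12357 = 162964116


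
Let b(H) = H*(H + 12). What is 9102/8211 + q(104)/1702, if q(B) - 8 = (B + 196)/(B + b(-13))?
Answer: 4402576/3949491 ≈ 1.1147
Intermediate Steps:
b(H) = H*(12 + H)
q(B) = 8 + (196 + B)/(13 + B) (q(B) = 8 + (B + 196)/(B - 13*(12 - 13)) = 8 + (196 + B)/(B - 13*(-1)) = 8 + (196 + B)/(B + 13) = 8 + (196 + B)/(13 + B))
9102/8211 + q(104)/1702 = 9102/8211 + (3*(100 + 3*104)/(13 + 104))/1702 = 9102*(1/8211) + (3*(100 + 312)/117)*(1/1702) = 3034/2737 + (3*(1/117)*412)*(1/1702) = 3034/2737 + (412/39)*(1/1702) = 3034/2737 + 206/33189 = 4402576/3949491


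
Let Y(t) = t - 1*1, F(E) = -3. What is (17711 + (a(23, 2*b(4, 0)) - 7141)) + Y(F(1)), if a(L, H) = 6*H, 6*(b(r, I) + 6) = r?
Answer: 10502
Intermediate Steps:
b(r, I) = -6 + r/6
Y(t) = -1 + t (Y(t) = t - 1 = -1 + t)
(17711 + (a(23, 2*b(4, 0)) - 7141)) + Y(F(1)) = (17711 + (6*(2*(-6 + (⅙)*4)) - 7141)) + (-1 - 3) = (17711 + (6*(2*(-6 + ⅔)) - 7141)) - 4 = (17711 + (6*(2*(-16/3)) - 7141)) - 4 = (17711 + (6*(-32/3) - 7141)) - 4 = (17711 + (-64 - 7141)) - 4 = (17711 - 7205) - 4 = 10506 - 4 = 10502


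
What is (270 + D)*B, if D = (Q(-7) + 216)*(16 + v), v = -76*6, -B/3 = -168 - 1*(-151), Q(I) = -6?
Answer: -4698630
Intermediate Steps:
B = 51 (B = -3*(-168 - 1*(-151)) = -3*(-168 + 151) = -3*(-17) = 51)
v = -456
D = -92400 (D = (-6 + 216)*(16 - 456) = 210*(-440) = -92400)
(270 + D)*B = (270 - 92400)*51 = -92130*51 = -4698630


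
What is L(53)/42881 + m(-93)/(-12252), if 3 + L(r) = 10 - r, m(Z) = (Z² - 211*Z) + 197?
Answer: -1221342781/525378012 ≈ -2.3247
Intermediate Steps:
m(Z) = 197 + Z² - 211*Z
L(r) = 7 - r (L(r) = -3 + (10 - r) = 7 - r)
L(53)/42881 + m(-93)/(-12252) = (7 - 1*53)/42881 + (197 + (-93)² - 211*(-93))/(-12252) = (7 - 53)*(1/42881) + (197 + 8649 + 19623)*(-1/12252) = -46*1/42881 + 28469*(-1/12252) = -46/42881 - 28469/12252 = -1221342781/525378012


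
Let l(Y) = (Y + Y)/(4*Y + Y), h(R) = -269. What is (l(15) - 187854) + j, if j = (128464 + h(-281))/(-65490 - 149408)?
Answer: -201847455639/1074490 ≈ -1.8785e+5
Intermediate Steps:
l(Y) = ⅖ (l(Y) = (2*Y)/((5*Y)) = (2*Y)*(1/(5*Y)) = ⅖)
j = -128195/214898 (j = (128464 - 269)/(-65490 - 149408) = 128195/(-214898) = 128195*(-1/214898) = -128195/214898 ≈ -0.59654)
(l(15) - 187854) + j = (⅖ - 187854) - 128195/214898 = -939268/5 - 128195/214898 = -201847455639/1074490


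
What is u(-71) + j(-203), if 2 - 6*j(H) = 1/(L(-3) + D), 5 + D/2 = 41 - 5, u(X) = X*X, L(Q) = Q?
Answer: 594877/118 ≈ 5041.3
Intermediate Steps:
u(X) = X**2
D = 62 (D = -10 + 2*(41 - 5) = -10 + 2*36 = -10 + 72 = 62)
j(H) = 39/118 (j(H) = 1/3 - 1/(6*(-3 + 62)) = 1/3 - 1/6/59 = 1/3 - 1/6*1/59 = 1/3 - 1/354 = 39/118)
u(-71) + j(-203) = (-71)**2 + 39/118 = 5041 + 39/118 = 594877/118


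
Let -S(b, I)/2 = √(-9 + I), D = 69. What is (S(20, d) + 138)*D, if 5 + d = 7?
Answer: 9522 - 138*I*√7 ≈ 9522.0 - 365.11*I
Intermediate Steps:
d = 2 (d = -5 + 7 = 2)
S(b, I) = -2*√(-9 + I)
(S(20, d) + 138)*D = (-2*√(-9 + 2) + 138)*69 = (-2*I*√7 + 138)*69 = (138 - 2*I*√7)*69 = 9522 - 138*I*√7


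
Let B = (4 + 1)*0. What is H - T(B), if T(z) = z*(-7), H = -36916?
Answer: -36916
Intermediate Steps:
B = 0 (B = 5*0 = 0)
T(z) = -7*z
H - T(B) = -36916 - (-7)*0 = -36916 - 1*0 = -36916 + 0 = -36916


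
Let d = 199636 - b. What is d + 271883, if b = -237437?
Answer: 708956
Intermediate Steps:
d = 437073 (d = 199636 - 1*(-237437) = 199636 + 237437 = 437073)
d + 271883 = 437073 + 271883 = 708956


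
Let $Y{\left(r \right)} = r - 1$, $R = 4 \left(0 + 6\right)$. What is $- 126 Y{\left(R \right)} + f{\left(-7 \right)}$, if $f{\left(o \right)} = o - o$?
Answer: $-2898$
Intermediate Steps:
$f{\left(o \right)} = 0$
$R = 24$ ($R = 4 \cdot 6 = 24$)
$Y{\left(r \right)} = -1 + r$
$- 126 Y{\left(R \right)} + f{\left(-7 \right)} = - 126 \left(-1 + 24\right) + 0 = \left(-126\right) 23 + 0 = -2898 + 0 = -2898$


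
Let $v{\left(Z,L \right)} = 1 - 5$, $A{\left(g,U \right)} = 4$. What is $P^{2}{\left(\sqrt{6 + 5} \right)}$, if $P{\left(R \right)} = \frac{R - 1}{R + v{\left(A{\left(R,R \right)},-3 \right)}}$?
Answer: $\frac{\left(1 - \sqrt{11}\right)^{2}}{\left(4 - \sqrt{11}\right)^{2}} \approx 11.492$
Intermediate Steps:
$v{\left(Z,L \right)} = -4$
$P{\left(R \right)} = \frac{-1 + R}{-4 + R}$ ($P{\left(R \right)} = \frac{R - 1}{R - 4} = \frac{-1 + R}{-4 + R}$)
$P^{2}{\left(\sqrt{6 + 5} \right)} = \left(\frac{-1 + \sqrt{6 + 5}}{-4 + \sqrt{6 + 5}}\right)^{2} = \left(\frac{-1 + \sqrt{11}}{-4 + \sqrt{11}}\right)^{2} = \frac{\left(-1 + \sqrt{11}\right)^{2}}{\left(-4 + \sqrt{11}\right)^{2}}$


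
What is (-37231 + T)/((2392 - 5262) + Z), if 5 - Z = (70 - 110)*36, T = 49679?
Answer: -12448/1425 ≈ -8.7354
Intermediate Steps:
Z = 1445 (Z = 5 - (70 - 110)*36 = 5 - (-40)*36 = 5 - 1*(-1440) = 5 + 1440 = 1445)
(-37231 + T)/((2392 - 5262) + Z) = (-37231 + 49679)/((2392 - 5262) + 1445) = 12448/(-2870 + 1445) = 12448/(-1425) = 12448*(-1/1425) = -12448/1425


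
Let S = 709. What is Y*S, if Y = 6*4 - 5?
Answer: 13471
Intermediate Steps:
Y = 19 (Y = 24 - 5 = 19)
Y*S = 19*709 = 13471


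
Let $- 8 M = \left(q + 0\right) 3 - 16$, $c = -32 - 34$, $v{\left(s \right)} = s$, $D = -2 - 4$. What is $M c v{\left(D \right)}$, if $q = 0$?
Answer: $792$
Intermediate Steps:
$D = -6$
$c = -66$
$M = 2$ ($M = - \frac{\left(0 + 0\right) 3 - 16}{8} = - \frac{0 \cdot 3 - 16}{8} = - \frac{0 - 16}{8} = \left(- \frac{1}{8}\right) \left(-16\right) = 2$)
$M c v{\left(D \right)} = 2 \left(-66\right) \left(-6\right) = \left(-132\right) \left(-6\right) = 792$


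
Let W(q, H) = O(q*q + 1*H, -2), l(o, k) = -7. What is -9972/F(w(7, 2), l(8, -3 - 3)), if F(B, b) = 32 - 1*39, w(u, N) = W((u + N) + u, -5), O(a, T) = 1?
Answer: 9972/7 ≈ 1424.6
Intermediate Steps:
W(q, H) = 1
w(u, N) = 1
F(B, b) = -7 (F(B, b) = 32 - 39 = -7)
-9972/F(w(7, 2), l(8, -3 - 3)) = -9972/(-7) = -9972*(-⅐) = 9972/7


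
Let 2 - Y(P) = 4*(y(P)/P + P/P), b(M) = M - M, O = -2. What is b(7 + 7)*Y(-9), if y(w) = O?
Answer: 0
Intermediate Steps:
y(w) = -2
b(M) = 0
Y(P) = -2 + 8/P (Y(P) = 2 - 4*(-2/P + P/P) = 2 - 4*(-2/P + 1) = 2 - 4*(1 - 2/P) = 2 - (4 - 8/P) = 2 + (-4 + 8/P) = -2 + 8/P)
b(7 + 7)*Y(-9) = 0*(-2 + 8/(-9)) = 0*(-2 + 8*(-⅑)) = 0*(-2 - 8/9) = 0*(-26/9) = 0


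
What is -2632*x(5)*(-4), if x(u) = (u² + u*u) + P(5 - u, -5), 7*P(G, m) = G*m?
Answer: 526400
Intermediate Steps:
P(G, m) = G*m/7 (P(G, m) = (G*m)/7 = G*m/7)
x(u) = -25/7 + 2*u² + 5*u/7 (x(u) = (u² + u*u) + (⅐)*(5 - u)*(-5) = (u² + u²) + (-25/7 + 5*u/7) = 2*u² + (-25/7 + 5*u/7) = -25/7 + 2*u² + 5*u/7)
-2632*x(5)*(-4) = -2632*(-25/7 + 2*5² + (5/7)*5)*(-4) = -2632*(-25/7 + 2*25 + 25/7)*(-4) = -2632*(-25/7 + 50 + 25/7)*(-4) = -131600*(-4) = -2632*(-200) = 526400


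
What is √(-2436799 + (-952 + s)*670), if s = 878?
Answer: I*√2486379 ≈ 1576.8*I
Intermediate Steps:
√(-2436799 + (-952 + s)*670) = √(-2436799 + (-952 + 878)*670) = √(-2436799 - 74*670) = √(-2436799 - 49580) = √(-2486379) = I*√2486379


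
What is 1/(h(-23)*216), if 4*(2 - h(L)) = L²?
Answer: -1/28134 ≈ -3.5544e-5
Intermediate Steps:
h(L) = 2 - L²/4
1/(h(-23)*216) = 1/((2 - ¼*(-23)²)*216) = 1/((2 - ¼*529)*216) = 1/((2 - 529/4)*216) = 1/(-521/4*216) = 1/(-28134) = -1/28134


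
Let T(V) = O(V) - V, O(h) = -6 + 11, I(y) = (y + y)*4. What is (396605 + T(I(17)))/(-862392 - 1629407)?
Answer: -396474/2491799 ≈ -0.15911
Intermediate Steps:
I(y) = 8*y (I(y) = (2*y)*4 = 8*y)
O(h) = 5
T(V) = 5 - V
(396605 + T(I(17)))/(-862392 - 1629407) = (396605 + (5 - 8*17))/(-862392 - 1629407) = (396605 + (5 - 1*136))/(-2491799) = (396605 + (5 - 136))*(-1/2491799) = (396605 - 131)*(-1/2491799) = 396474*(-1/2491799) = -396474/2491799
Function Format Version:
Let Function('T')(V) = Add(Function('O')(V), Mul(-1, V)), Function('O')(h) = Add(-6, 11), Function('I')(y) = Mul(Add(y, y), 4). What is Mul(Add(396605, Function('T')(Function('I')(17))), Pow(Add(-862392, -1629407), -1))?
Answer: Rational(-396474, 2491799) ≈ -0.15911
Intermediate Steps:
Function('I')(y) = Mul(8, y) (Function('I')(y) = Mul(Mul(2, y), 4) = Mul(8, y))
Function('O')(h) = 5
Function('T')(V) = Add(5, Mul(-1, V))
Mul(Add(396605, Function('T')(Function('I')(17))), Pow(Add(-862392, -1629407), -1)) = Mul(Add(396605, Add(5, Mul(-1, Mul(8, 17)))), Pow(Add(-862392, -1629407), -1)) = Mul(Add(396605, Add(5, Mul(-1, 136))), Pow(-2491799, -1)) = Mul(Add(396605, Add(5, -136)), Rational(-1, 2491799)) = Mul(Add(396605, -131), Rational(-1, 2491799)) = Mul(396474, Rational(-1, 2491799)) = Rational(-396474, 2491799)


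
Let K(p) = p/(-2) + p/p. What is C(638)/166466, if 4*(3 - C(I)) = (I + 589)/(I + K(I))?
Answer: 2613/213076480 ≈ 1.2263e-5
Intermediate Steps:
K(p) = 1 - p/2 (K(p) = p*(-½) + 1 = -p/2 + 1 = 1 - p/2)
C(I) = 3 - (589 + I)/(4*(1 + I/2)) (C(I) = 3 - (I + 589)/(4*(I + (1 - I/2))) = 3 - (589 + I)/(4*(1 + I/2)))
C(638)/166466 = ((-577 + 5*638)/(2*(2 + 638)))/166466 = ((½)*(-577 + 3190)/640)*(1/166466) = ((½)*(1/640)*2613)*(1/166466) = (2613/1280)*(1/166466) = 2613/213076480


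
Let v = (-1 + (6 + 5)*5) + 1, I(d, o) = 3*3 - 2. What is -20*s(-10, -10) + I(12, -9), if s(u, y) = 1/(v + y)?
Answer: 59/9 ≈ 6.5556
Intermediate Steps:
I(d, o) = 7 (I(d, o) = 9 - 2 = 7)
v = 55 (v = (-1 + 11*5) + 1 = (-1 + 55) + 1 = 54 + 1 = 55)
s(u, y) = 1/(55 + y)
-20*s(-10, -10) + I(12, -9) = -20/(55 - 10) + 7 = -20/45 + 7 = -20*1/45 + 7 = -4/9 + 7 = 59/9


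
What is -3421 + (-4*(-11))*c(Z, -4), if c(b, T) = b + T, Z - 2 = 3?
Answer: -3377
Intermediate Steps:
Z = 5 (Z = 2 + 3 = 5)
c(b, T) = T + b
-3421 + (-4*(-11))*c(Z, -4) = -3421 + (-4*(-11))*(-4 + 5) = -3421 + 44*1 = -3421 + 44 = -3377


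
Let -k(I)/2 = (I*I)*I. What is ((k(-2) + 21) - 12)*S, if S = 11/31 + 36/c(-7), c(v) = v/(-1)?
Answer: 29825/217 ≈ 137.44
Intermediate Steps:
c(v) = -v (c(v) = v*(-1) = -v)
k(I) = -2*I**3 (k(I) = -2*I*I*I = -2*I**2*I = -2*I**3)
S = 1193/217 (S = 11/31 + 36/((-1*(-7))) = 11*(1/31) + 36/7 = 11/31 + 36*(1/7) = 11/31 + 36/7 = 1193/217 ≈ 5.4977)
((k(-2) + 21) - 12)*S = ((-2*(-2)**3 + 21) - 12)*(1193/217) = ((-2*(-8) + 21) - 12)*(1193/217) = ((16 + 21) - 12)*(1193/217) = (37 - 12)*(1193/217) = 25*(1193/217) = 29825/217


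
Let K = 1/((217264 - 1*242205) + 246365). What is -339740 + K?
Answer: -75226589759/221424 ≈ -3.3974e+5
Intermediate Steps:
K = 1/221424 (K = 1/((217264 - 242205) + 246365) = 1/(-24941 + 246365) = 1/221424 ≈ 4.5162e-6)
-339740 + K = -339740 + 1/221424 = -75226589759/221424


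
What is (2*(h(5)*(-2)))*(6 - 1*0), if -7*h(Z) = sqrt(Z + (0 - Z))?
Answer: 0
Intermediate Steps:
h(Z) = 0 (h(Z) = -sqrt(Z + (0 - Z))/7 = -sqrt(Z - Z)/7 = -sqrt(0)/7 = -1/7*0 = 0)
(2*(h(5)*(-2)))*(6 - 1*0) = (2*(0*(-2)))*(6 - 1*0) = (2*0)*(6 + 0) = 0*6 = 0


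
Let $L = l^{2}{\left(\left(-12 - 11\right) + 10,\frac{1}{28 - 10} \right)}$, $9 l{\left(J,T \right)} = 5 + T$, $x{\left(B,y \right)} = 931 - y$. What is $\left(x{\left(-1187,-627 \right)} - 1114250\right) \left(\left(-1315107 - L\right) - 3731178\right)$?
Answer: $\frac{36839761091383033}{6561} \approx 5.615 \cdot 10^{12}$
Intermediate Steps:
$l{\left(J,T \right)} = \frac{5}{9} + \frac{T}{9}$ ($l{\left(J,T \right)} = \frac{5 + T}{9} = \frac{5}{9} + \frac{T}{9}$)
$L = \frac{8281}{26244}$ ($L = \left(\frac{5}{9} + \frac{1}{9 \left(28 - 10\right)}\right)^{2} = \left(\frac{5}{9} + \frac{1}{9 \cdot 18}\right)^{2} = \left(\frac{5}{9} + \frac{1}{9} \cdot \frac{1}{18}\right)^{2} = \left(\frac{5}{9} + \frac{1}{162}\right)^{2} = \left(\frac{91}{162}\right)^{2} = \frac{8281}{26244} \approx 0.31554$)
$\left(x{\left(-1187,-627 \right)} - 1114250\right) \left(\left(-1315107 - L\right) - 3731178\right) = \left(\left(931 - -627\right) - 1114250\right) \left(\left(-1315107 - \frac{8281}{26244}\right) - 3731178\right) = \left(\left(931 + 627\right) - 1114250\right) \left(\left(-1315107 - \frac{8281}{26244}\right) - 3731178\right) = \left(1558 - 1114250\right) \left(- \frac{34513676389}{26244} - 3731178\right) = \left(-1112692\right) \left(- \frac{132434711821}{26244}\right) = \frac{36839761091383033}{6561}$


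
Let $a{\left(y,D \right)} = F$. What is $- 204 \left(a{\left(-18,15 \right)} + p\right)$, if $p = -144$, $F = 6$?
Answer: $28152$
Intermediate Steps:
$a{\left(y,D \right)} = 6$
$- 204 \left(a{\left(-18,15 \right)} + p\right) = - 204 \left(6 - 144\right) = \left(-204\right) \left(-138\right) = 28152$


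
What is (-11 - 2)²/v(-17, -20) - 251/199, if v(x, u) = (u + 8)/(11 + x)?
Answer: 33129/398 ≈ 83.239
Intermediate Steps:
v(x, u) = (8 + u)/(11 + x)
(-11 - 2)²/v(-17, -20) - 251/199 = (-11 - 2)²/(((8 - 20)/(11 - 17))) - 251/199 = (-13)²/((-12/(-6))) - 251*1/199 = 169/((-⅙*(-12))) - 251/199 = 169/2 - 251/199 = 33129/398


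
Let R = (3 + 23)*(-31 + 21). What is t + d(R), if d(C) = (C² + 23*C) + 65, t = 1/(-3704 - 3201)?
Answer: 425934924/6905 ≈ 61685.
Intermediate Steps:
R = -260 (R = 26*(-10) = -260)
t = -1/6905 (t = 1/(-6905) = -1/6905 ≈ -0.00014482)
d(C) = 65 + C² + 23*C
t + d(R) = -1/6905 + (65 + (-260)² + 23*(-260)) = -1/6905 + (65 + 67600 - 5980) = -1/6905 + 61685 = 425934924/6905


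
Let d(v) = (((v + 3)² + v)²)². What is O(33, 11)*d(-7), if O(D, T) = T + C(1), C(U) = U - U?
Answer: 72171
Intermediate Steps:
C(U) = 0
O(D, T) = T (O(D, T) = T + 0 = T)
d(v) = (v + (3 + v)²)⁴ (d(v) = (((3 + v)² + v)²)² = ((v + (3 + v)²)²)² = (v + (3 + v)²)⁴)
O(33, 11)*d(-7) = 11*(-7 + (3 - 7)²)⁴ = 11*(-7 + (-4)²)⁴ = 11*(-7 + 16)⁴ = 11*9⁴ = 11*6561 = 72171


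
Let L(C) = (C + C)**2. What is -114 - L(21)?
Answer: -1878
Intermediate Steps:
L(C) = 4*C**2 (L(C) = (2*C)**2 = 4*C**2)
-114 - L(21) = -114 - 4*21**2 = -114 - 4*441 = -114 - 1*1764 = -114 - 1764 = -1878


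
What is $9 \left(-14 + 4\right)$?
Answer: $-90$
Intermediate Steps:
$9 \left(-14 + 4\right) = 9 \left(-10\right) = -90$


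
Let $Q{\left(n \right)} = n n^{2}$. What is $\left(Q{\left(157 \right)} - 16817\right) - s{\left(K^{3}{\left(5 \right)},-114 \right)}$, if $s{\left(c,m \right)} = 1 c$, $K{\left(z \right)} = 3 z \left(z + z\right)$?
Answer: $478076$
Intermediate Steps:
$Q{\left(n \right)} = n^{3}$
$K{\left(z \right)} = 6 z^{2}$ ($K{\left(z \right)} = 3 z 2 z = 3 \cdot 2 z^{2} = 6 z^{2}$)
$s{\left(c,m \right)} = c$
$\left(Q{\left(157 \right)} - 16817\right) - s{\left(K^{3}{\left(5 \right)},-114 \right)} = \left(157^{3} - 16817\right) - \left(6 \cdot 5^{2}\right)^{3} = \left(3869893 - 16817\right) - \left(6 \cdot 25\right)^{3} = 3853076 - 150^{3} = 3853076 - 3375000 = 478076$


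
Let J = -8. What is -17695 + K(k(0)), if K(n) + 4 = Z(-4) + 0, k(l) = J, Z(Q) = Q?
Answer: -17703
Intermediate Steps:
k(l) = -8
K(n) = -8 (K(n) = -4 + (-4 + 0) = -4 - 4 = -8)
-17695 + K(k(0)) = -17695 - 8 = -17703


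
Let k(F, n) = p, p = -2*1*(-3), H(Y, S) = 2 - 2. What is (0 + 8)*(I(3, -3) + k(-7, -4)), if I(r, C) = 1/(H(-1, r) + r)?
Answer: 152/3 ≈ 50.667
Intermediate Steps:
H(Y, S) = 0
p = 6 (p = -2*(-3) = 6)
k(F, n) = 6
I(r, C) = 1/r (I(r, C) = 1/(0 + r) = 1/r)
(0 + 8)*(I(3, -3) + k(-7, -4)) = (0 + 8)*(1/3 + 6) = 8*(⅓ + 6) = 8*(19/3) = 152/3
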